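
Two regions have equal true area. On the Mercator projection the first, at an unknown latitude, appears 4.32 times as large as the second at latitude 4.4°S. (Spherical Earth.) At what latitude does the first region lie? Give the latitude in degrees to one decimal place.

61.3°

For equal true areas on Mercator, apparent areas scale as sec²φ, so the ratio is cos²φ₂ / cos²φ₁.
cos²φ₂ / cos²φ₁ = 4.32  ⇒  cos φ₁ = cos 4.4° / √4.32 = 0.9971/2.078 = 0.4797.
φ₁ = arccos(0.4797) ≈ 61.3°.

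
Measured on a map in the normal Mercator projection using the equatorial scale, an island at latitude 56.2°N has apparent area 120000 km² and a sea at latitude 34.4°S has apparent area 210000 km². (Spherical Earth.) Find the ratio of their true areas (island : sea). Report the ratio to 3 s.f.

Mercator's areal exaggeration is sec²φ; hence true area = (apparent area) · cos²φ.
True area of island: 120000 × cos²(56.2°) = 120000 × 0.3095 = 37140 km².
True area of sea: 210000 × cos²(34.4°) = 210000 × 0.6808 = 143000 km².
Ratio = 37140 / 143000 ≈ 0.260.

0.260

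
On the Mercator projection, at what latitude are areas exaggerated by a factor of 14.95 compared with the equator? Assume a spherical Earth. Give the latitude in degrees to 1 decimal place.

75.0°

Mercator areal scale is sec²φ.
sec²φ = 14.95  ⇒  cos²φ = 0.06689  ⇒  cos φ = 0.2586.
φ = arccos(0.2586) ≈ 75.0°.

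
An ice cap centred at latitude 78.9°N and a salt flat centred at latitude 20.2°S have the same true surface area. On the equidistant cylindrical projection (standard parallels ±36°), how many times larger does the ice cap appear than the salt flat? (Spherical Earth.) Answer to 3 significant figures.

4.87

The equidistant cylindrical projection with φ₀ = 36° has h = 1 (meridians true) and k = cos φ₀ / cos φ along parallels.
Areal scale at 78.9°: h·k = 1.000 × 4.202 = 4.202.
Areal scale at 20.2°: h·k = 1.000 × 0.8620 = 0.8620.
Ratio = 4.202/0.8620 ≈ 4.87.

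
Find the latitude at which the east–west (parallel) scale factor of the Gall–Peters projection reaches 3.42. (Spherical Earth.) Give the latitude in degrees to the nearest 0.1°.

Gall–Peters is a cylindrical equal-area projection with standard parallels at ±45°. For cylindrical equal-area with standard parallel φ₀, h = cos φ / cos φ₀ and k = cos φ₀ / cos φ, so h·k = 1.
k = cos φ₀ / cos φ = 3.42  ⇒  cos φ = cos 45° / 3.42 = 0.2068.
φ = arccos(0.2068) ≈ 78.1°.

78.1°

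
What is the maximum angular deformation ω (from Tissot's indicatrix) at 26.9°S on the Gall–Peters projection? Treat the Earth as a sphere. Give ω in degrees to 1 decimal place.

26.4°

Gall–Peters is a cylindrical equal-area projection with standard parallels at ±45°. A cylindrical equal-area projection with standard parallel φ₀ has meridian scale h = cos φ / cos φ₀ and parallel scale k = cos φ₀ / cos φ (so areas are preserved, h·k = 1).
At 26.9°: h = 1.261, k = 0.7929; principal scales a = 1.261, b = 0.7929.
sin(ω/2) = (a − b)/(a + b) = 0.4683/2.054 = 0.2280, so ω = 2 arcsin(0.2280) ≈ 26.4°.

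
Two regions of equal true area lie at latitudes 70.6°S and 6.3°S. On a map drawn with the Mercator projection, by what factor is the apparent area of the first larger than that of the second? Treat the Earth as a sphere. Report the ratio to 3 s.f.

Mercator is conformal with k = sec φ, so areal scale = k² = sec²φ.
At 70.6°: sec²(70.6°) = 1/0.3322² = 9.064.
At 6.3°: sec²(6.3°) = 1/0.9940² = 1.012.
Ratio = 9.064/1.012 = cos²(6.3°)/cos²(70.6°) ≈ 8.95.

8.95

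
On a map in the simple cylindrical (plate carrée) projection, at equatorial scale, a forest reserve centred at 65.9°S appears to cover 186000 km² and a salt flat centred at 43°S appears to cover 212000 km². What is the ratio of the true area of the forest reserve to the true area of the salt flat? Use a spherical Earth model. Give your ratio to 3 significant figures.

0.490

Plate carrée has h = 1 and k = sec φ, giving areal scale sec φ; true area = (apparent area) · cos φ.
True area of forest reserve: 186000 × cos(65.9°) = 186000 × 0.4083 = 75950 km².
True area of salt flat: 212000 × cos(43°) = 212000 × 0.7314 = 155000 km².
Ratio = 75950 / 155000 ≈ 0.490.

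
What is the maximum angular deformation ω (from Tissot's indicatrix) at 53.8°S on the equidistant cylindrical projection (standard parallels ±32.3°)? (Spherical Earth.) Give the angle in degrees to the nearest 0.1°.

With standard parallel φ₀ = 32.3°, the equirectangular projection gives x = Rλ cos φ₀, y = Rφ, so h = 1 and k = cos 32.3° / cos φ.
At 53.8°: h = 1.000, k = 1.431; principal scales a = 1.431, b = 1.000.
sin(ω/2) = (a − b)/(a + b) = 0.4312/2.431 = 0.1774, so ω = 2 arcsin(0.1774) ≈ 20.4°.

20.4°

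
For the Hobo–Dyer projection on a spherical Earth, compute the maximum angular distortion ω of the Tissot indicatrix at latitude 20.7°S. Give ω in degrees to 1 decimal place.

18.8°

Hobo–Dyer is a cylindrical equal-area projection with standard parallels at ±37.5°. Cylindrical equal-area (φ₀ = 37.5°): h = cos φ / cos 37.5° along meridians, k = cos 37.5° / cos φ along parallels; h·k = 1.
At 20.7°: h = 1.179, k = 0.8481; principal scales a = 1.179, b = 0.8481.
sin(ω/2) = (a − b)/(a + b) = 0.3310/2.027 = 0.1633, so ω = 2 arcsin(0.1633) ≈ 18.8°.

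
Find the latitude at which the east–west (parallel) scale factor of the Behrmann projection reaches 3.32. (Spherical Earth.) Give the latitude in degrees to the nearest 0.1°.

74.9°

Behrmann is a cylindrical equal-area projection with standard parallels at ±30°. Cylindrical equal-area (φ₀ = 30°): h = cos φ / cos 30° along meridians, k = cos 30° / cos φ along parallels; h·k = 1.
k = cos φ₀ / cos φ = 3.32  ⇒  cos φ = cos 30° / 3.32 = 0.2609.
φ = arccos(0.2609) ≈ 74.9°.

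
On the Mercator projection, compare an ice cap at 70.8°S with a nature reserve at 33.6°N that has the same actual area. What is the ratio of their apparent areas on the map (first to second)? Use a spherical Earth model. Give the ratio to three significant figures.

6.41

Mercator areal scale is sec²φ.
At 70.8°: sec²(70.8°) = 1/0.3289² = 9.246.
At 33.6°: sec²(33.6°) = 1/0.8329² = 1.441.
Ratio = 9.246/1.441 = cos²(33.6°)/cos²(70.8°) ≈ 6.41.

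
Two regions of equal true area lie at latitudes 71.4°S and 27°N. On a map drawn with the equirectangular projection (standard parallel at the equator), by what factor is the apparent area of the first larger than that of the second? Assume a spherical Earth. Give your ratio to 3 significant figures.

In the plate carrée (x = Rλ, y = Rφ), meridians are true-scale (h = 1) and parallels are stretched by k = sec φ.
Areal scale at 71.4°: h·k = 1.000 × 3.135 = 3.135.
Areal scale at 27°: h·k = 1.000 × 1.122 = 1.122.
Ratio = 3.135/1.122 ≈ 2.79.

2.79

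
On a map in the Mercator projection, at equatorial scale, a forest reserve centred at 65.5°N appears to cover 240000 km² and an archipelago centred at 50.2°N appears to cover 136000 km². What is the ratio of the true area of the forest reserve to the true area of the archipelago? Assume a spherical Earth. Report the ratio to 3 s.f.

On Mercator the areal scale is sec²φ, so true area = apparent × cos²φ.
True area of forest reserve: 240000 × cos²(65.5°) = 240000 × 0.1720 = 41270 km².
True area of archipelago: 136000 × cos²(50.2°) = 136000 × 0.4097 = 55720 km².
Ratio = 41270 / 55720 ≈ 0.741.

0.741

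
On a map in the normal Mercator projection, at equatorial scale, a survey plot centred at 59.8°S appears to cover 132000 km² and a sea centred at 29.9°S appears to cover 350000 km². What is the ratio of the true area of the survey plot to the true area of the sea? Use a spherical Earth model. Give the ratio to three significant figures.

Since Mercator area scale is 1/cos²φ, the true area equals the apparent area multiplied by cos²φ.
True area of survey plot: 132000 × cos²(59.8°) = 132000 × 0.2530 = 33400 km².
True area of sea: 350000 × cos²(29.9°) = 350000 × 0.7515 = 263000 km².
Ratio = 33400 / 263000 ≈ 0.127.

0.127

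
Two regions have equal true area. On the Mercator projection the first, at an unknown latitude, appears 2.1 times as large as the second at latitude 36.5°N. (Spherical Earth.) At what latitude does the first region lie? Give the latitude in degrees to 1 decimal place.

56.3°

On Mercator, (apparent₁)/(apparent₂) = sec²φ₁ / sec²φ₂ when true areas are equal.
cos²φ₂ / cos²φ₁ = 2.1  ⇒  cos φ₁ = cos 36.5° / √2.1 = 0.8039/1.449 = 0.5547.
φ₁ = arccos(0.5547) ≈ 56.3°.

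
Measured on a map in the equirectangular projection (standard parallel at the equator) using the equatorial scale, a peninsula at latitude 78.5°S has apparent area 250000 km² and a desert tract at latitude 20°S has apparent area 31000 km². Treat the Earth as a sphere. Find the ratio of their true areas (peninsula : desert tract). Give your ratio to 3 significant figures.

1.71

On the plate carrée, areal scale = h·k = 1 × sec φ, so true area = apparent × cos φ.
True area of peninsula: 250000 × cos(78.5°) = 250000 × 0.1994 = 49840 km².
True area of desert tract: 31000 × cos(20°) = 31000 × 0.9397 = 29130 km².
Ratio = 49840 / 29130 ≈ 1.71.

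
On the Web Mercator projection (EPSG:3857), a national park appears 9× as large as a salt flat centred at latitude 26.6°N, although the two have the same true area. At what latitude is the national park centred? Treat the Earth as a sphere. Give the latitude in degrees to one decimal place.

For equal true areas on Mercator, apparent areas scale as sec²φ, so the ratio is cos²φ₂ / cos²φ₁.
cos²φ₂ / cos²φ₁ = 9  ⇒  cos φ₁ = cos 26.6° / √9 = 0.8942/3.000 = 0.2981.
φ₁ = arccos(0.2981) ≈ 72.7°.

72.7°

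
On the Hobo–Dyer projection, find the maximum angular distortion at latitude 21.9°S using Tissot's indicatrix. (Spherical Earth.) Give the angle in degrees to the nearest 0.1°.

Hobo–Dyer is a cylindrical equal-area projection with standard parallels at ±37.5°. Cylindrical equal-area (φ₀ = 37.5°): h = cos φ / cos 37.5° along meridians, k = cos 37.5° / cos φ along parallels; h·k = 1.
At 21.9°: h = 1.170, k = 0.8551; principal scales a = 1.170, b = 0.8551.
sin(ω/2) = (a − b)/(a + b) = 0.3145/2.025 = 0.1553, so ω = 2 arcsin(0.1553) ≈ 17.9°.

17.9°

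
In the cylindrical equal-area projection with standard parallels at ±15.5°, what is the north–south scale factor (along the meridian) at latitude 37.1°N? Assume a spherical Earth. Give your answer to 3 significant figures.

0.828

A cylindrical equal-area projection with standard parallel φ₀ has meridian scale h = cos φ / cos φ₀ and parallel scale k = cos φ₀ / cos φ (so areas are preserved, h·k = 1).
h = cos 37.1° / cos 15.5° = 0.7976/0.9636 = 0.8277.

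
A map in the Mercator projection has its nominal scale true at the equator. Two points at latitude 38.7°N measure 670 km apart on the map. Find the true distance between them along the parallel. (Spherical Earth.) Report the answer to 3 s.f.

Mercator is conformal, so the point scale is isotropic: h = k = sec φ = 1/cos φ.
Along the parallel at 38.7°, map distances are exaggerated by k = sec 38.7° = 1.281.
True distance = 670 / 1.281 = 670 × cos 38.7° ≈ 523 km.

523 km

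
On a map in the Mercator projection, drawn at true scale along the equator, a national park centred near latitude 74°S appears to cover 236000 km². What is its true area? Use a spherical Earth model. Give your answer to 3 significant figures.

17900 km²

For Mercator, h = k = sec φ (a conformal cylindrical projection has a single point scale, 1/cos φ).
Areal scale = k² = sec²φ = 1/cos²(74°) = 1/0.2756² = 13.16.
True area = apparent / (areal scale) = 236000 / 13.16 ≈ 17900 km².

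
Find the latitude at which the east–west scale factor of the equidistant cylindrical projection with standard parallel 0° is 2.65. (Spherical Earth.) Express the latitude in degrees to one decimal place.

Plate carrée: h = 1, k = sec φ along parallels.
sec φ = 2.65  ⇒  cos φ = 0.3774  ⇒  φ ≈ 67.8°.

67.8°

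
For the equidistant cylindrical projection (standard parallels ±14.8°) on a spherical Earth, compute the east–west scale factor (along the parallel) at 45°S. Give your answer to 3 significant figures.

1.37

The equidistant cylindrical projection with φ₀ = 14.8° has h = 1 (meridians true) and k = cos φ₀ / cos φ along parallels.
k = cos 14.8° / cos 45° = 0.9668/0.7071 = 1.367.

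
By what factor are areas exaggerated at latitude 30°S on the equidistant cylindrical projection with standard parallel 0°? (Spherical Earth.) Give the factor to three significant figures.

1.15

Plate carrée maps x = Rλ, y = Rφ. The meridian scale is h = 1 and the parallel scale is k = 1/cos φ = sec φ.
Areal scale = h·k = 1 × sec φ; at 30°, h = 1.000, k = 1.155, so h·k = 1.155.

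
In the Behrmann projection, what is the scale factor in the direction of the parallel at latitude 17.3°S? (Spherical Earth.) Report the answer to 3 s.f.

Behrmann is a cylindrical equal-area projection with standard parallels at ±30°. Cylindrical equal-area (φ₀ = 30°): h = cos φ / cos 30° along meridians, k = cos 30° / cos φ along parallels; h·k = 1.
k = cos 30° / cos 17.3° = 0.8660/0.9548 = 0.9071.

0.907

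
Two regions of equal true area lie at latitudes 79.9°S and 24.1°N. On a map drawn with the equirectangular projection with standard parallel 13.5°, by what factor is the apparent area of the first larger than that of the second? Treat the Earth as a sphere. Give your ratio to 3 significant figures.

5.21

The equidistant cylindrical projection with φ₀ = 13.5° has h = 1 (meridians true) and k = cos φ₀ / cos φ along parallels.
Areal scale at 79.9°: h·k = 1.000 × 5.545 = 5.545.
Areal scale at 24.1°: h·k = 1.000 × 1.065 = 1.065.
Ratio = 5.545/1.065 ≈ 5.21.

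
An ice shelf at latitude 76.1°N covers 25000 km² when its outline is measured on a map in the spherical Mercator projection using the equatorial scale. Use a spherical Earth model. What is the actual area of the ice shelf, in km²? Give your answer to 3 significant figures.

1440 km²

The Mercator projection is conformal; its linear scale factor is the same in every direction and equals sec φ = 1/cos φ.
Areal scale = k² = sec²φ = 1/cos²(76.1°) = 1/0.2402² = 17.33.
True area = apparent / (areal scale) = 25000 / 17.33 ≈ 1440 km².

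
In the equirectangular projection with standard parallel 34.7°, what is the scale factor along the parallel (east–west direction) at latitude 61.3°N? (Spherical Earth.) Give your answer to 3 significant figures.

With standard parallel φ₀ = 34.7°, the equirectangular projection gives x = Rλ cos φ₀, y = Rφ, so h = 1 and k = cos 34.7° / cos φ.
k = cos 34.7° / cos 61.3° = 0.8221/0.4802 = 1.712.

1.71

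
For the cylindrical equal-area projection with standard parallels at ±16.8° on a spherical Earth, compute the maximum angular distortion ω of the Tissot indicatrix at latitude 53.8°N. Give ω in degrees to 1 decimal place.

53.3°

A cylindrical equal-area projection with standard parallel φ₀ has meridian scale h = cos φ / cos φ₀ and parallel scale k = cos φ₀ / cos φ (so areas are preserved, h·k = 1).
At 53.8°: h = 0.6169, k = 1.621; principal scales a = 1.621, b = 0.6169.
sin(ω/2) = (a − b)/(a + b) = 1.004/2.238 = 0.4486, so ω = 2 arcsin(0.4486) ≈ 53.3°.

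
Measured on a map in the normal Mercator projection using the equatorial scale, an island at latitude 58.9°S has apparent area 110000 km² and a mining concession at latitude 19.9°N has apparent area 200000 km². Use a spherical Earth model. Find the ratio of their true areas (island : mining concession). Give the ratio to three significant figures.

0.166

On Mercator the areal scale is sec²φ, so true area = apparent × cos²φ.
True area of island: 110000 × cos²(58.9°) = 110000 × 0.2668 = 29350 km².
True area of mining concession: 200000 × cos²(19.9°) = 200000 × 0.8841 = 176800 km².
Ratio = 29350 / 176800 ≈ 0.166.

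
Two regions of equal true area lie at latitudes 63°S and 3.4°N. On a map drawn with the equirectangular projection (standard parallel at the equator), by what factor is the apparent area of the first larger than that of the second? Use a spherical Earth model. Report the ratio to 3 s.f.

In the plate carrée (x = Rλ, y = Rφ), meridians are true-scale (h = 1) and parallels are stretched by k = sec φ.
Areal scale at 63°: h·k = 1.000 × 2.203 = 2.203.
Areal scale at 3.4°: h·k = 1.000 × 1.002 = 1.002.
Ratio = 2.203/1.002 ≈ 2.20.

2.20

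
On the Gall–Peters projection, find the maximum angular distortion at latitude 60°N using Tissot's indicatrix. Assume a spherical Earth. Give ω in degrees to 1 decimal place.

The Gall–Peters projection is cylindrical equal-area with φ₀ = 45°. A cylindrical equal-area projection with standard parallel φ₀ has meridian scale h = cos φ / cos φ₀ and parallel scale k = cos φ₀ / cos φ (so areas are preserved, h·k = 1).
At 60°: h = 0.7071, k = 1.414; principal scales a = 1.414, b = 0.7071.
sin(ω/2) = (a − b)/(a + b) = 0.7071/2.121 = 0.3333, so ω = 2 arcsin(0.3333) ≈ 38.9°.

38.9°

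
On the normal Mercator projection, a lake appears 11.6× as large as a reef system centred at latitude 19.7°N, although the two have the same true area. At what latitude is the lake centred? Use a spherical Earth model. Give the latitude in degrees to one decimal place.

Mercator areal scale is sec²φ, so apparent-area ratio = sec²φ₁ / sec²φ₂ = cos²φ₂ / cos²φ₁.
cos²φ₂ / cos²φ₁ = 11.6  ⇒  cos φ₁ = cos 19.7° / √11.6 = 0.9415/3.406 = 0.2764.
φ₁ = arccos(0.2764) ≈ 74.0°.

74.0°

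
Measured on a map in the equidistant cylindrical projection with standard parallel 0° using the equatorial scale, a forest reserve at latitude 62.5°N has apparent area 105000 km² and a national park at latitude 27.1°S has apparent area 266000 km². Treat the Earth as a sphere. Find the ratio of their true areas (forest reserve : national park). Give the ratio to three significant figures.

Plate carrée has h = 1 and k = sec φ, giving areal scale sec φ; true area = (apparent area) · cos φ.
True area of forest reserve: 105000 × cos(62.5°) = 105000 × 0.4617 = 48480 km².
True area of national park: 266000 × cos(27.1°) = 266000 × 0.8902 = 236800 km².
Ratio = 48480 / 236800 ≈ 0.205.

0.205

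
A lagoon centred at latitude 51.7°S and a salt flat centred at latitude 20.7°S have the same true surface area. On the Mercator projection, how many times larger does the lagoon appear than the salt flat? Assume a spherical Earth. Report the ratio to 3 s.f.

2.28

Mercator areal scale is sec²φ.
At 51.7°: sec²(51.7°) = 1/0.6198² = 2.603.
At 20.7°: sec²(20.7°) = 1/0.9354² = 1.143.
Ratio = 2.603/1.143 = cos²(20.7°)/cos²(51.7°) ≈ 2.28.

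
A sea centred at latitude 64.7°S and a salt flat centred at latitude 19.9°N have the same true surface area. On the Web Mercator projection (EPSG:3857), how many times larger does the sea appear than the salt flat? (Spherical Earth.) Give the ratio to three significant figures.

On Mercator, area is exaggerated by sec²φ = 1/cos²φ.
At 64.7°: sec²(64.7°) = 1/0.4274² = 5.475.
At 19.9°: sec²(19.9°) = 1/0.9403² = 1.131.
Ratio = 5.475/1.131 = cos²(19.9°)/cos²(64.7°) ≈ 4.84.

4.84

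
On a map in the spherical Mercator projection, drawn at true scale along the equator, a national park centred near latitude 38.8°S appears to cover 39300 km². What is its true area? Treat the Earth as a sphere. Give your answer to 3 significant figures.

23900 km²

Mercator is conformal, so the point scale is isotropic: h = k = sec φ = 1/cos φ.
Areal scale = k² = sec²φ = 1/cos²(38.8°) = 1/0.7793² = 1.646.
True area = apparent / (areal scale) = 39300 / 1.646 ≈ 23900 km².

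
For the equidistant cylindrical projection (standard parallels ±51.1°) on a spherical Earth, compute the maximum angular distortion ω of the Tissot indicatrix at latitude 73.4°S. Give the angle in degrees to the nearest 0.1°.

44.0°

The equidistant cylindrical projection with φ₀ = 51.1° has h = 1 (meridians true) and k = cos φ₀ / cos φ along parallels.
At 73.4°: h = 1.000, k = 2.198; principal scales a = 2.198, b = 1.000.
sin(ω/2) = (a − b)/(a + b) = 1.198/3.198 = 0.3746, so ω = 2 arcsin(0.3746) ≈ 44.0°.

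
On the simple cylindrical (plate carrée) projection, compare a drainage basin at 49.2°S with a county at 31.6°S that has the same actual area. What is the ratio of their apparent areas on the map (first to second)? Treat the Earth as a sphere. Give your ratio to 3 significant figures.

In the plate carrée (x = Rλ, y = Rφ), meridians are true-scale (h = 1) and parallels are stretched by k = sec φ.
Areal scale at 49.2°: h·k = 1.000 × 1.530 = 1.530.
Areal scale at 31.6°: h·k = 1.000 × 1.174 = 1.174.
Ratio = 1.530/1.174 ≈ 1.30.

1.30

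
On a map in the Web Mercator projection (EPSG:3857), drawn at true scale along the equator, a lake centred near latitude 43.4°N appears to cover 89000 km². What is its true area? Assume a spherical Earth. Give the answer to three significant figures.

47000 km²

Mercator is conformal, so the point scale is isotropic: h = k = sec φ = 1/cos φ.
Areal scale = k² = sec²φ = 1/cos²(43.4°) = 1/0.7266² = 1.894.
True area = apparent / (areal scale) = 89000 / 1.894 ≈ 47000 km².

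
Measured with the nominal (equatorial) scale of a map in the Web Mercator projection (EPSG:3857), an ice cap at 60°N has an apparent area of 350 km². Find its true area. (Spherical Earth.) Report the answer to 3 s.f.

Mercator is conformal, so the point scale is isotropic: h = k = sec φ = 1/cos φ.
Areal scale = k² = sec²φ = 1/cos²(60°) = 1/0.5000² = 4.000.
True area = apparent / (areal scale) = 350 / 4.000 ≈ 87.5 km².

87.5 km²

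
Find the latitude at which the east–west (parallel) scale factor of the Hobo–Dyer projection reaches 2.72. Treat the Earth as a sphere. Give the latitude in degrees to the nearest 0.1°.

Hobo–Dyer is a cylindrical equal-area projection with standard parallels at ±37.5°. For cylindrical equal-area with standard parallel φ₀, h = cos φ / cos φ₀ and k = cos φ₀ / cos φ, so h·k = 1.
k = cos φ₀ / cos φ = 2.72  ⇒  cos φ = cos 37.5° / 2.72 = 0.2917.
φ = arccos(0.2917) ≈ 73.0°.

73.0°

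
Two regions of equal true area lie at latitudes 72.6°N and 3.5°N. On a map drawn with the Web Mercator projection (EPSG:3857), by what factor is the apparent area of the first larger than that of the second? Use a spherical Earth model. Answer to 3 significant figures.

11.1

Mercator is conformal with k = sec φ, so areal scale = k² = sec²φ.
At 72.6°: sec²(72.6°) = 1/0.2990² = 11.18.
At 3.5°: sec²(3.5°) = 1/0.9981² = 1.004.
Ratio = 11.18/1.004 = cos²(3.5°)/cos²(72.6°) ≈ 11.1.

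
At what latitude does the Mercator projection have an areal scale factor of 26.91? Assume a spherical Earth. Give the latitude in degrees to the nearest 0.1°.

78.9°

Mercator areal scale is sec²φ.
sec²φ = 26.91  ⇒  cos²φ = 0.03716  ⇒  cos φ = 0.1928.
φ = arccos(0.1928) ≈ 78.9°.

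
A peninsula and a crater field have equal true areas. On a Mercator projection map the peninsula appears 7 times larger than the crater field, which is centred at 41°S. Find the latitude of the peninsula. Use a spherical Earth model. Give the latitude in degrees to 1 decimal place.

Mercator areal scale is sec²φ, so apparent-area ratio = sec²φ₁ / sec²φ₂ = cos²φ₂ / cos²φ₁.
cos²φ₂ / cos²φ₁ = 7  ⇒  cos φ₁ = cos 41° / √7 = 0.7547/2.646 = 0.2853.
φ₁ = arccos(0.2853) ≈ 73.4°.

73.4°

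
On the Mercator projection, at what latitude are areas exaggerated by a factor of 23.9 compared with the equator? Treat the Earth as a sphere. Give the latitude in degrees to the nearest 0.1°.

Mercator areal scale is sec²φ.
sec²φ = 23.9  ⇒  cos²φ = 0.04184  ⇒  cos φ = 0.2046.
φ = arccos(0.2046) ≈ 78.2°.

78.2°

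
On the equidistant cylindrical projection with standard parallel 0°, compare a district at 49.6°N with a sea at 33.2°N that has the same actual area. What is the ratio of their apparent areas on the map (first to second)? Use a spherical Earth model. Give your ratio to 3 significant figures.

1.29

In the plate carrée (x = Rλ, y = Rφ), meridians are true-scale (h = 1) and parallels are stretched by k = sec φ.
Areal scale at 49.6°: h·k = 1.000 × 1.543 = 1.543.
Areal scale at 33.2°: h·k = 1.000 × 1.195 = 1.195.
Ratio = 1.543/1.195 ≈ 1.29.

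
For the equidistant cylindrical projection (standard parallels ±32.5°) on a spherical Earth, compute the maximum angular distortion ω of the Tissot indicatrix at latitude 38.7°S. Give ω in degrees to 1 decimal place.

The equidistant cylindrical projection with φ₀ = 32.5° has h = 1 (meridians true) and k = cos φ₀ / cos φ along parallels.
At 38.7°: h = 1.000, k = 1.081; principal scales a = 1.081, b = 1.000.
sin(ω/2) = (a − b)/(a + b) = 0.08067/2.081 = 0.03877, so ω = 2 arcsin(0.03877) ≈ 4.4°.

4.4°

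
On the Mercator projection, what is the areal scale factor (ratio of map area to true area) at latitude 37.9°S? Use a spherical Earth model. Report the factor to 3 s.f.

For Mercator, h = k = sec φ (a conformal cylindrical projection has a single point scale, 1/cos φ).
Areal scale = k² = sec²φ = 1/cos²(37.9°) = 1/0.7891² = 1.606.

1.61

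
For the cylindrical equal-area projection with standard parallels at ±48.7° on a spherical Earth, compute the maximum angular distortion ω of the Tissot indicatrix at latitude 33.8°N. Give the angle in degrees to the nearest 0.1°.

For cylindrical equal-area with standard parallel φ₀, h = cos φ / cos φ₀ and k = cos φ₀ / cos φ, so h·k = 1.
At 33.8°: h = 1.259, k = 0.7942; principal scales a = 1.259, b = 0.7942.
sin(ω/2) = (a − b)/(a + b) = 0.4648/2.053 = 0.2264, so ω = 2 arcsin(0.2264) ≈ 26.2°.

26.2°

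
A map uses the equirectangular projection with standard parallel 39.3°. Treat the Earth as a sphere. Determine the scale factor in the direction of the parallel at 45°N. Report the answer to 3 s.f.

1.09

In the equirectangular projection with standard parallel φ₀ = 39.3° (x = Rλ cos φ₀, y = Rφ), meridians are true-scale (h = 1) and the parallel scale is k = cos φ₀ / cos φ.
k = cos 39.3° / cos 45° = 0.7738/0.7071 = 1.094.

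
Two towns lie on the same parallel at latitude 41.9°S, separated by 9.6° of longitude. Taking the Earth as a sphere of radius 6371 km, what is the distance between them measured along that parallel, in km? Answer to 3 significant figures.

795 km

Arc length along a parallel = R cos φ · Δλ (with Δλ in radians).
= 6371 × cos 41.9° × (9.6° × π/180) = 6371 × 0.7443 × 0.1676 ≈ 795 km.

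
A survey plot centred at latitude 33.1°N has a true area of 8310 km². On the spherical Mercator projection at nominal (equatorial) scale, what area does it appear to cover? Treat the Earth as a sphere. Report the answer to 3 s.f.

The Mercator projection is conformal; its linear scale factor is the same in every direction and equals sec φ = 1/cos φ.
Areal scale = k² = sec²φ = 1/cos²(33.1°) = 1/0.8377² = 1.425.
Apparent area = 8310 × 1.425 ≈ 11800 km².

11800 km²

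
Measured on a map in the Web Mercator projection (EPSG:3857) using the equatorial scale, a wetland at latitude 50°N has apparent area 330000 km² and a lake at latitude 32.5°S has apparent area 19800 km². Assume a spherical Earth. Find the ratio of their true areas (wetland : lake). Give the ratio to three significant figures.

9.68

Since Mercator area scale is 1/cos²φ, the true area equals the apparent area multiplied by cos²φ.
True area of wetland: 330000 × cos²(50°) = 330000 × 0.4132 = 136300 km².
True area of lake: 19800 × cos²(32.5°) = 19800 × 0.7113 = 14080 km².
Ratio = 136300 / 14080 ≈ 9.68.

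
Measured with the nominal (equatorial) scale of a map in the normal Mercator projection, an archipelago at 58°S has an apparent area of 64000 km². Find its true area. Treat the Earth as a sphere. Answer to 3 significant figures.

18000 km²

The Mercator projection is conformal; its linear scale factor is the same in every direction and equals sec φ = 1/cos φ.
Areal scale = k² = sec²φ = 1/cos²(58°) = 1/0.5299² = 3.561.
True area = apparent / (areal scale) = 64000 / 3.561 ≈ 18000 km².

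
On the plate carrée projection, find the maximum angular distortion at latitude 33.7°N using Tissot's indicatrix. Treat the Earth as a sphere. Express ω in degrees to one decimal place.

In the plate carrée (x = Rλ, y = Rφ), meridians are true-scale (h = 1) and parallels are stretched by k = sec φ.
At 33.7°: h = 1.000, k = 1.202; principal scales a = 1.202, b = 1.000.
sin(ω/2) = (a − b)/(a + b) = 0.2020/2.202 = 0.09173, so ω = 2 arcsin(0.09173) ≈ 10.5°.

10.5°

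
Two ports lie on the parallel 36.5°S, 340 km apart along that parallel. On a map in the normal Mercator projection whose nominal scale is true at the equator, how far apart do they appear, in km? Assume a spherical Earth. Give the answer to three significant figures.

423 km

The Mercator projection is conformal; its linear scale factor is the same in every direction and equals sec φ = 1/cos φ.
Along the parallel, k = sec 36.5° = 1/0.8039 = 1.244.
Map distance = 340 × 1.244 ≈ 423 km.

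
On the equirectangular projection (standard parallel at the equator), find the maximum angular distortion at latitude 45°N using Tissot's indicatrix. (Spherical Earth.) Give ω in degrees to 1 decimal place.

Plate carrée maps x = Rλ, y = Rφ. The meridian scale is h = 1 and the parallel scale is k = 1/cos φ = sec φ.
At 45°: h = 1.000, k = 1.414; principal scales a = 1.414, b = 1.000.
sin(ω/2) = (a − b)/(a + b) = 0.4142/2.414 = 0.1716, so ω = 2 arcsin(0.1716) ≈ 19.8°.

19.8°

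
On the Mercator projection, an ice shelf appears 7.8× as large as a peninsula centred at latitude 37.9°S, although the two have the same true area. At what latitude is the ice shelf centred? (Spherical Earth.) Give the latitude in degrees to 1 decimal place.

For equal true areas on Mercator, apparent areas scale as sec²φ, so the ratio is cos²φ₂ / cos²φ₁.
cos²φ₂ / cos²φ₁ = 7.8  ⇒  cos φ₁ = cos 37.9° / √7.8 = 0.7891/2.793 = 0.2825.
φ₁ = arccos(0.2825) ≈ 73.6°.

73.6°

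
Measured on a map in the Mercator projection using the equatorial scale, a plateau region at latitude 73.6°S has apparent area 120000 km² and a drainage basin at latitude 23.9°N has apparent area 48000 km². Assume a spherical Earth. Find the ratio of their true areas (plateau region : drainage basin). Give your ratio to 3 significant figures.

0.238

Mercator's areal exaggeration is sec²φ; hence true area = (apparent area) · cos²φ.
True area of plateau region: 120000 × cos²(73.6°) = 120000 × 0.07972 = 9566 km².
True area of drainage basin: 48000 × cos²(23.9°) = 48000 × 0.8359 = 40120 km².
Ratio = 9566 / 40120 ≈ 0.238.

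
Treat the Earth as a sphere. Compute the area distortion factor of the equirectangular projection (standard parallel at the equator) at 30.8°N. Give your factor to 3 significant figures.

1.16

For the equirectangular projection with φ₀ = 0 (plate carrée), h = 1 along meridians and k = sec φ along parallels.
Areal scale = h·k = 1 × sec φ; at 30.8°, h = 1.000, k = 1.164, so h·k = 1.164.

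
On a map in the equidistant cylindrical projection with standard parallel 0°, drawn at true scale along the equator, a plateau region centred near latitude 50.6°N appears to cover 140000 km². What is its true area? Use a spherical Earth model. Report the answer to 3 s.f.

88900 km²

Plate carrée maps x = Rλ, y = Rφ. The meridian scale is h = 1 and the parallel scale is k = 1/cos φ = sec φ.
Areal scale = h·k = 1 × sec φ; at 50.6°, h = 1.000, k = 1.575, so h·k = 1.575.
True area = apparent / (areal scale) = 140000 / 1.575 ≈ 88900 km².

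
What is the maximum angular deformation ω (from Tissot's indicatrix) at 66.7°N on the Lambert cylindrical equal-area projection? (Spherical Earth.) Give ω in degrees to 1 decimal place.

93.7°

The Lambert cylindrical equal-area projection is the cylindrical equal-area projection with its standard parallel at the equator (φ₀ = 0). A cylindrical equal-area projection with standard parallel φ₀ has meridian scale h = cos φ / cos φ₀ and parallel scale k = cos φ₀ / cos φ (so areas are preserved, h·k = 1).
At 66.7°: h = 0.3955, k = 2.528; principal scales a = 2.528, b = 0.3955.
sin(ω/2) = (a − b)/(a + b) = 2.133/2.924 = 0.7294, so ω = 2 arcsin(0.7294) ≈ 93.7°.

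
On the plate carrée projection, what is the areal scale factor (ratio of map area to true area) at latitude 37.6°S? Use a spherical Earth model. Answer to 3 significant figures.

1.26

For the equirectangular projection with φ₀ = 0 (plate carrée), h = 1 along meridians and k = sec φ along parallels.
Areal scale = h·k = 1 × sec φ; at 37.6°, h = 1.000, k = 1.262, so h·k = 1.262.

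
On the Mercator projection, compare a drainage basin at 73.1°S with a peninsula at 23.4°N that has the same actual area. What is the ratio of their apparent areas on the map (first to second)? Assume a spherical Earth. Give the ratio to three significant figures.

9.97

Mercator is conformal with k = sec φ, so areal scale = k² = sec²φ.
At 73.1°: sec²(73.1°) = 1/0.2907² = 11.83.
At 23.4°: sec²(23.4°) = 1/0.9178² = 1.187.
Ratio = 11.83/1.187 = cos²(23.4°)/cos²(73.1°) ≈ 9.97.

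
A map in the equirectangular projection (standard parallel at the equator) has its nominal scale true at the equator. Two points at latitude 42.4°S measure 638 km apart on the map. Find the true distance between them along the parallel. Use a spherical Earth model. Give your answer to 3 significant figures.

471 km

Plate carrée maps x = Rλ, y = Rφ. The meridian scale is h = 1 and the parallel scale is k = 1/cos φ = sec φ.
Along the parallel at 42.4°, map distances are exaggerated by k = sec 42.4° = 1.354.
True distance = 638 / 1.354 = 638 × cos 42.4° ≈ 471 km.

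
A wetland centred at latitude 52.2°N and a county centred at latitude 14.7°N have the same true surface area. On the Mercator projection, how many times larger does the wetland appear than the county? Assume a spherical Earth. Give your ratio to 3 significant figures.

2.49

On Mercator, area is exaggerated by sec²φ = 1/cos²φ.
At 52.2°: sec²(52.2°) = 1/0.6129² = 2.662.
At 14.7°: sec²(14.7°) = 1/0.9673² = 1.069.
Ratio = 2.662/1.069 = cos²(14.7°)/cos²(52.2°) ≈ 2.49.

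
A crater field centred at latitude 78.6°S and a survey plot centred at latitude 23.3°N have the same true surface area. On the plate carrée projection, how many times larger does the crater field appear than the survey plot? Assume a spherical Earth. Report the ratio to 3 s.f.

4.65

In the plate carrée (x = Rλ, y = Rφ), meridians are true-scale (h = 1) and parallels are stretched by k = sec φ.
Areal scale at 78.6°: h·k = 1.000 × 5.059 = 5.059.
Areal scale at 23.3°: h·k = 1.000 × 1.089 = 1.089.
Ratio = 5.059/1.089 ≈ 4.65.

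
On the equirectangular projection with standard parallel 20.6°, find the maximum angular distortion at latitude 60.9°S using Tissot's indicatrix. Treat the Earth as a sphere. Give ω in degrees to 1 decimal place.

In the equirectangular projection with standard parallel φ₀ = 20.6° (x = Rλ cos φ₀, y = Rφ), meridians are true-scale (h = 1) and the parallel scale is k = cos φ₀ / cos φ.
At 60.9°: h = 1.000, k = 1.925; principal scales a = 1.925, b = 1.000.
sin(ω/2) = (a − b)/(a + b) = 0.9247/2.925 = 0.3162, so ω = 2 arcsin(0.3162) ≈ 36.9°.

36.9°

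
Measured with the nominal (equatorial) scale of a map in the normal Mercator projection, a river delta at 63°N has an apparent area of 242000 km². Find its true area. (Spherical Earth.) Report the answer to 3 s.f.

For Mercator, h = k = sec φ (a conformal cylindrical projection has a single point scale, 1/cos φ).
Areal scale = k² = sec²φ = 1/cos²(63°) = 1/0.4540² = 4.852.
True area = apparent / (areal scale) = 242000 / 4.852 ≈ 49900 km².

49900 km²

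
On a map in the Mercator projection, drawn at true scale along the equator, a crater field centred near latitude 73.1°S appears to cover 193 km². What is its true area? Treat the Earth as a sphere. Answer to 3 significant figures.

16.3 km²

For Mercator, h = k = sec φ (a conformal cylindrical projection has a single point scale, 1/cos φ).
Areal scale = k² = sec²φ = 1/cos²(73.1°) = 1/0.2907² = 11.83.
True area = apparent / (areal scale) = 193 / 11.83 ≈ 16.3 km².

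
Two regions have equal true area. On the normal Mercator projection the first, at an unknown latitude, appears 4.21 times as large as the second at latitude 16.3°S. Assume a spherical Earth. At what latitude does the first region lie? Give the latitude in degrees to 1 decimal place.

Mercator areal scale is sec²φ, so apparent-area ratio = sec²φ₁ / sec²φ₂ = cos²φ₂ / cos²φ₁.
cos²φ₂ / cos²φ₁ = 4.21  ⇒  cos φ₁ = cos 16.3° / √4.21 = 0.9598/2.052 = 0.4678.
φ₁ = arccos(0.4678) ≈ 62.1°.

62.1°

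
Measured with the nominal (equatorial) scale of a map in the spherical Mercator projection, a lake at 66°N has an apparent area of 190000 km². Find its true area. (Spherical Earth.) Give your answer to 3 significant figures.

31400 km²

The Mercator projection is conformal; its linear scale factor is the same in every direction and equals sec φ = 1/cos φ.
Areal scale = k² = sec²φ = 1/cos²(66°) = 1/0.4067² = 6.045.
True area = apparent / (areal scale) = 190000 / 6.045 ≈ 31400 km².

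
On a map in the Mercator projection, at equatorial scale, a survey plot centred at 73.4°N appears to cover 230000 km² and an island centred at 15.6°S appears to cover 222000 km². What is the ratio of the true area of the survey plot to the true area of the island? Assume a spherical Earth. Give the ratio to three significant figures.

0.0912

Mercator's areal exaggeration is sec²φ; hence true area = (apparent area) · cos²φ.
True area of survey plot: 230000 × cos²(73.4°) = 230000 × 0.08162 = 18770 km².
True area of island: 222000 × cos²(15.6°) = 222000 × 0.9277 = 205900 km².
Ratio = 18770 / 205900 ≈ 0.0912.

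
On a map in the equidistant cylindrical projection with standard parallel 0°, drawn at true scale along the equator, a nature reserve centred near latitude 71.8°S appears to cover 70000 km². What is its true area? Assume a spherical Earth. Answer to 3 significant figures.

In the plate carrée (x = Rλ, y = Rφ), meridians are true-scale (h = 1) and parallels are stretched by k = sec φ.
Areal scale = h·k = 1 × sec φ; at 71.8°, h = 1.000, k = 3.202, so h·k = 3.202.
True area = apparent / (areal scale) = 70000 / 3.202 ≈ 21900 km².

21900 km²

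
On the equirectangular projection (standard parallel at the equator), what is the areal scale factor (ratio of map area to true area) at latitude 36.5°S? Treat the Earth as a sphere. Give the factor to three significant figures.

1.24

For the equirectangular projection with φ₀ = 0 (plate carrée), h = 1 along meridians and k = sec φ along parallels.
Areal scale = h·k = 1 × sec φ; at 36.5°, h = 1.000, k = 1.244, so h·k = 1.244.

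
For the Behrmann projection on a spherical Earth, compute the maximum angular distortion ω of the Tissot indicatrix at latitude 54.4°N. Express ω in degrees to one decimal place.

44.4°

The Behrmann projection is cylindrical equal-area with φ₀ = 30°. For cylindrical equal-area with standard parallel φ₀, h = cos φ / cos φ₀ and k = cos φ₀ / cos φ, so h·k = 1.
At 54.4°: h = 0.6722, k = 1.488; principal scales a = 1.488, b = 0.6722.
sin(ω/2) = (a − b)/(a + b) = 0.8155/2.160 = 0.3776, so ω = 2 arcsin(0.3776) ≈ 44.4°.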